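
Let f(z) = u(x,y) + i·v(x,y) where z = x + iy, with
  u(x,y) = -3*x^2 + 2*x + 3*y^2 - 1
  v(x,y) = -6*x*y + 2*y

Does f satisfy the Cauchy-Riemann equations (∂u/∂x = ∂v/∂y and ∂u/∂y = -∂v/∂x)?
∂u/∂x = 2 - 6*x
∂v/∂y = 2 - 6*x
∂u/∂y = 6*y
∂v/∂x = -6*y
∂u/∂x = ∂v/∂y and ∂u/∂y = -∂v/∂x hold identically; f is analytic.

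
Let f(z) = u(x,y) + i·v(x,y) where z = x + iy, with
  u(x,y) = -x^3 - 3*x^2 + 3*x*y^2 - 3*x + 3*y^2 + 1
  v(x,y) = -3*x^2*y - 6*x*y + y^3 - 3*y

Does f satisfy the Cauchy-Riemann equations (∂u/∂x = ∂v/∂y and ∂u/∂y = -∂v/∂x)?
∂u/∂x = -3*x^2 - 6*x + 3*y^2 - 3
∂v/∂y = -3*x^2 - 6*x + 3*y^2 - 3
∂u/∂y = 6*x*y + 6*y
∂v/∂x = -6*x*y - 6*y
∂u/∂x = ∂v/∂y and ∂u/∂y = -∂v/∂x hold identically; f is analytic.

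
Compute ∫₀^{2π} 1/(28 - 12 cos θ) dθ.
sqrt(10)*pi/40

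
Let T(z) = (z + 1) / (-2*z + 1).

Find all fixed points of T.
T(z) = z means z + 1 = z*(-2*z + 1), i.e.
  -2*z^2 - 1 = 0.
Discriminant: (0)^2 - 4*(-2)*(-1) = -8, so the roots are complex conjugates.
  z = (0 ± I*sqrt(8))/(2*(-2))
Fixed points: {-sqrt(2)*I/2, sqrt(2)*I/2}

Final answer: {-sqrt(2)*I/2, sqrt(2)*I/2}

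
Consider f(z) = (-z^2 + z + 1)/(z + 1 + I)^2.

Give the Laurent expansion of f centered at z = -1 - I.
Put w = z - (-1 - I), i.e. z = w - 1 - I. The denominator is w^2, so it suffices to rewrite the numerator in powers of w.

P(z) = -z^2 + z + 1
P(w - 1 - I) = -3*I + (3 + 2*I)*w - w^2

Dividing each term by w^2:
  f = -3*I/w^2 + (3 + 2*I)/w - 1

Substituting back w = z + 1 + I:
  f(z) = -3*I/(z + 1 + I)^2 + (3 + 2*I)/(z + 1 + I) - 1

The series is finite because the numerator is a polynomial; the negative powers form the principal part, and the coefficient of 1/(z + 1 + I) gives Res(f, -1 - I) = 3 + 2*I.

Final answer: -3*I/(z + 1 + I)^2 + (3 + 2*I)/(z + 1 + I) - 1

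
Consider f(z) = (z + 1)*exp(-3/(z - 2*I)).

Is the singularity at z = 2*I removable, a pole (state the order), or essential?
Let u = z - 2*I. Then
  e^(-3/u) = Σ_{k≥0} (-3)^k/(k!·u^k) = 1 - 3/u + 9/(2*u^2) - 9/(2*u^3) + ...
which has infinitely many negative powers of u, so exp(-3/(z - 2*I)) has an essential singularity at z = 2*I.
The extra factor z + 1 is a nonzero polynomial; if the product had at most a pole at z = 2*I, dividing by that polynomial would leave exp(-3/(z - 2*I)) with at most a pole too — contradiction. (Equivalently, the product's Laurent series still has infinitely many negative powers.)
So the singularity is essential.

Final answer: essential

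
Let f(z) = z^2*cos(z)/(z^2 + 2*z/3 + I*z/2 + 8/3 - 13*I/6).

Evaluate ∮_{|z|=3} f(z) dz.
By the residue theorem, ∮_C f(z) dz = 2πi · (sum of the residues of f at the poles inside |z| = 3).

The denominator factors as (z - 1/3 - 3*I/2)*(z + 1 + 2*I), so the singularities of f are simple poles at z = 1/3 + 3*I/2, z = -1 - 2*I.
  |1/3 + 3*I/2|² = 85/36 < 9 = 3², so this pole is inside the contour.
  |-1 - 2*I|² = 5 < 9 = 3², so this pole is inside the contour.

With P(z) = z^2*cos(z) and Q(z) = z^2 + 2*z/3 + I*z/2 + 8/3 - 13*I/6, each pole is simple, so Res(f, z₀) = P(z₀)/Q'(z₀) with Q'(z) = 2*z + 2/3 + I/2.
  Res(f, 1/3 + 3*I/2) = P(1/3 + 3*I/2)/Q'(1/3 + 3*I/2) = ((-77/36 + I)*cos(1/3 + 3*I/2))/(4/3 + 7*I/2) = (14/303 + 127*I/202)*cos(1/3 + 3*I/2)
  Res(f, -1 - 2*I) = P(-1 - 2*I)/Q'(-1 - 2*I) = ((-3 + 4*I)*cos(1 + 2*I))/(-4/3 - 7*I/2) = (-72/101 - 114*I/101)*cos(1 + 2*I)

Sum of residues inside C: (-72/101 - 114*I/101)*cos(1 + 2*I) + (14/303 + 127*I/202)*cos(1/3 + 3*I/2)
∮_C f(z) dz = 2πi · ((-72/101 - 114*I/101)*cos(1 + 2*I) + (14/303 + 127*I/202)*cos(1/3 + 3*I/2)) = pi*(228/101 - 144*I/101)*cos(1 + 2*I) + pi*(-127/101 + 28*I/303)*cos(1/3 + 3*I/2)

Final answer: pi*(228/101 - 144*I/101)*cos(1 + 2*I) + pi*(-127/101 + 28*I/303)*cos(1/3 + 3*I/2)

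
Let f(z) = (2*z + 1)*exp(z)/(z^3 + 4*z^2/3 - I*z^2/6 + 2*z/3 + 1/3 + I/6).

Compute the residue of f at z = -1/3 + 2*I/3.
(33/106 - 123*I/106)*exp(-1/3 + 2*I/3)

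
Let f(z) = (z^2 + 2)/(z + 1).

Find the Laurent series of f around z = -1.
3/(z + 1) - 2 + (z + 1)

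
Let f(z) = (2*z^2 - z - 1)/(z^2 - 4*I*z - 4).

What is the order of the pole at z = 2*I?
2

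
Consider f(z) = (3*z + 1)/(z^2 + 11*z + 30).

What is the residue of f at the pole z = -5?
-14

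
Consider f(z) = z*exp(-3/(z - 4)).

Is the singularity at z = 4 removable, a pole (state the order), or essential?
Let u = z - 4. Then
  e^(-3/u) = Σ_{k≥0} (-3)^k/(k!·u^k) = 1 - 3/u + 9/(2*u^2) - 9/(2*u^3) + ...
which has infinitely many negative powers of u, so exp(-3/(z - 4)) has an essential singularity at z = 4.
The extra factor z is a nonzero polynomial; if the product had at most a pole at z = 4, dividing by that polynomial would leave exp(-3/(z - 4)) with at most a pole too — contradiction. (Equivalently, the product's Laurent series still has infinitely many negative powers.)
So the singularity is essential.

Final answer: essential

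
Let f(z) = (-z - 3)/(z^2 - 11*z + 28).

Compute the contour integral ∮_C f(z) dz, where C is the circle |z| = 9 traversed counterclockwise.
By the residue theorem, ∮_C f(z) dz = 2πi · (sum of the residues of f at the poles inside |z| = 9).

The denominator factors as (z - 7)*(z - 4), so the singularities of f are simple poles at z = 7, z = 4.
  |7|² = 49 < 81 = 9², so this pole is inside the contour.
  |4|² = 16 < 81 = 9², so this pole is inside the contour.

With P(z) = -z - 3 and Q(z) = z^2 - 11*z + 28, each pole is simple, so Res(f, z₀) = P(z₀)/Q'(z₀) with Q'(z) = 2*z - 11.
  Res(f, 7) = P(7)/Q'(7) = (-10)/(3) = -10/3
  Res(f, 4) = P(4)/Q'(4) = (-7)/(-3) = 7/3

Sum of residues inside C: -1
∮_C f(z) dz = 2πi · (-1) = -2*I*pi

Final answer: -2*I*pi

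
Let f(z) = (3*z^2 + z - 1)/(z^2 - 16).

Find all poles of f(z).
The singularities of f are the zeros of the denominator. Factoring,
  z^2 - 16 = (z + 4)*(z - 4)
so the candidates are z = -4, z = 4.

Check the numerator P(z) = 3*z^2 + z - 1 at each one:
  P(-4) = 43 ≠ 0, so z = -4 is a (simple) pole.
  P(4) = 51 ≠ 0, so z = 4 is a (simple) pole.

Poles of f: {-4, 4}

Final answer: {-4, 4}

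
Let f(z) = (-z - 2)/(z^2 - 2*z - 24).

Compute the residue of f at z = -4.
Write f(z) = P(z)/Q(z) with P(z) = -z - 2 and Q(z) = z^2 - 2*z - 24.
The denominator factors as Q(z) = (z - 6)*(z + 4), so z = -4 is a simple zero of Q and P is analytic there; z = -4 is therefore a simple pole and
  Res(f, z₀) = P(z₀)/Q'(z₀).

Q'(z) = 2*z - 2, so Q'(-4) = -10.
P(-4) = 2.

Res(f, -4) = (2)/(-10) = -1/5

Final answer: -1/5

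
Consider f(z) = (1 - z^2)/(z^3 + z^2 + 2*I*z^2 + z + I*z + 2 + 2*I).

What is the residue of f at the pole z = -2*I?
-5/6 + 5*I/6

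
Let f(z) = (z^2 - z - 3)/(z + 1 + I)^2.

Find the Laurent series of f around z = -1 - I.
Put w = z - (-1 - I), i.e. z = w - 1 - I. The denominator is w^2, so it suffices to rewrite the numerator in powers of w.

P(z) = z^2 - z - 3
P(w - 1 - I) = -2 + 3*I + (-3 - 2*I)*w + w^2

Dividing each term by w^2:
  f = (-2 + 3*I)/w^2 + (-3 - 2*I)/w + 1

Substituting back w = z + 1 + I:
  f(z) = (-2 + 3*I)/(z + 1 + I)^2 + (-3 - 2*I)/(z + 1 + I) + 1

The series is finite because the numerator is a polynomial; the negative powers form the principal part, and the coefficient of 1/(z + 1 + I) gives Res(f, -1 - I) = -3 - 2*I.

Final answer: (-2 + 3*I)/(z + 1 + I)^2 + (-3 - 2*I)/(z + 1 + I) + 1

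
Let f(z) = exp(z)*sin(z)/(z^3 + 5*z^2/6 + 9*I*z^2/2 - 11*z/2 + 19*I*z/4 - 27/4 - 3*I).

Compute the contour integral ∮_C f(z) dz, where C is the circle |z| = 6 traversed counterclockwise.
By the residue theorem, ∮_C f(z) dz = 2πi · (sum of the residues of f at the poles inside |z| = 6).

The denominator factors as (z - 2/3 + 3*I/2)*(z + 3/2)*(z + 3*I), so the singularities of f are simple poles at z = 2/3 - 3*I/2, z = -3/2, z = -3*I.
  |2/3 - 3*I/2|² = 97/36 < 36 = 6², so this pole is inside the contour.
  |-3/2|² = 9/4 < 36 = 6², so this pole is inside the contour.
  |-3*I|² = 9 < 36 = 6², so this pole is inside the contour.

With P(z) = exp(z)*sin(z) and Q(z) = z^3 + 5*z^2/6 + 9*I*z^2/2 - 11*z/2 + 19*I*z/4 - 27/4 - 3*I, each pole is simple, so Res(f, z₀) = P(z₀)/Q'(z₀) with Q'(z) = 3*z^2 + 5*z/3 + 9*I*z - 11/2 + 19*I/4.
  Res(f, 2/3 - 3*I/2) = P(2/3 - 3*I/2)/Q'(2/3 - 3*I/2) = (exp(2/3 - 3*I/2)*sin(2/3 - 3*I/2))/(133/36 + 9*I/4) = (2394/12125 - 1458*I/12125)*exp(2/3 - 3*I/2)*sin(2/3 - 3*I/2)
  Res(f, -3/2) = P(-3/2)/Q'(-3/2) = (-exp(-3/2)*sin(3/2))/(-5/4 - 35*I/4) = (2/125 - 14*I/125)*exp(-3/2)*sin(3/2)
  Res(f, -3*I) = P(-3*I)/Q'(-3*I) = (-I*exp(-3*I)*sinh(3))/(-11/2 - I/4) = (4/485 + 88*I/485)*exp(-3*I)*sinh(3)

Sum of residues inside C: (4/485 + 88*I/485)*exp(-3*I)*sinh(3) + (2394/12125 - 1458*I/12125)*exp(2/3 - 3*I/2)*sin(2/3 - 3*I/2) + (2/125 - 14*I/125)*exp(-3/2)*sin(3/2)
∮_C f(z) dz = 2πi · ((4/485 + 88*I/485)*exp(-3*I)*sinh(3) + (2394/12125 - 1458*I/12125)*exp(2/3 - 3*I/2)*sin(2/3 - 3*I/2) + (2/125 - 14*I/125)*exp(-3/2)*sin(3/2)) = pi*(2916/12125 + 4788*I/12125)*exp(2/3 - 3*I/2)*sin(2/3 - 3*I/2) + pi*(28/125 + 4*I/125)*exp(-3/2)*sin(3/2) + pi*(-176/485 + 8*I/485)*exp(-3*I)*sinh(3)

Final answer: pi*(2916/12125 + 4788*I/12125)*exp(2/3 - 3*I/2)*sin(2/3 - 3*I/2) + pi*(28/125 + 4*I/125)*exp(-3/2)*sin(3/2) + pi*(-176/485 + 8*I/485)*exp(-3*I)*sinh(3)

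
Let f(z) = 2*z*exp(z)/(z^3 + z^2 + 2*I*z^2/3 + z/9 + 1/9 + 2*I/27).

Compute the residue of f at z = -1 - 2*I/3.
(-7/5 + 4*I/5)*exp(-1 - 2*I/3)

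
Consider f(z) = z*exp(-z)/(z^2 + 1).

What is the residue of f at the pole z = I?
Write f(z) = P(z)/Q(z) with P(z) = z*exp(-z) and Q(z) = z^2 + 1.
The denominator factors as Q(z) = (z + I)*(z - I), so z = I is a simple zero of Q and P is analytic there; z = I is therefore a simple pole and
  Res(f, z₀) = P(z₀)/Q'(z₀).

Q'(z) = 2*z, so Q'(I) = 2*I.
P(I) = I*exp(-I).

Res(f, I) = (I*exp(-I))/(2*I) = exp(-I)/2

Final answer: exp(-I)/2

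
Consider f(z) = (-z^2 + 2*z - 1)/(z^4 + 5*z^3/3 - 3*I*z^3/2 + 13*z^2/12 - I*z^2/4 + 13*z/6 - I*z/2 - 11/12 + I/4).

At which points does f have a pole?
The singularities of f are the zeros of the denominator. Factoring,
  z^4 + 5*z^3/3 - 3*I*z^3/2 + 13*z^2/12 - I*z^2/4 + 13*z/6 - I*z/2 - 11/12 + I/4 = (z - 1/3)*(z + 3/2 - I)*(z + 1/2 - 3*I/2)*(z + I)
so the candidates are z = 1/3, z = -3/2 + I, z = -1/2 + 3*I/2, z = -I.

Check the numerator P(z) = -z^2 + 2*z - 1 at each one:
  P(1/3) = -4/9 ≠ 0, so z = 1/3 is a (simple) pole.
  P(-3/2 + I) = -21/4 + 5*I ≠ 0, so z = -3/2 + I is a (simple) pole.
  P(-1/2 + 3*I/2) = 9*I/2 ≠ 0, so z = -1/2 + 3*I/2 is a (simple) pole.
  P(-I) = -2*I ≠ 0, so z = -I is a (simple) pole.

Poles of f: {-3/2 + I, -1/2 + 3*I/2, -I, 1/3}

Final answer: {-3/2 + I, -1/2 + 3*I/2, -I, 1/3}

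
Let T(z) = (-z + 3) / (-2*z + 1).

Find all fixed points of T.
T(z) = z means -z + 3 = z*(-2*z + 1), i.e.
  -2*z^2 + 2*z - 3 = 0.
Discriminant: (2)^2 - 4*(-2)*(-3) = -20, so the roots are complex conjugates.
  z = (-2 ± I*sqrt(20))/(2*(-2))
Fixed points: {1/2 - sqrt(5)*I/2, 1/2 + sqrt(5)*I/2}

Final answer: {1/2 - sqrt(5)*I/2, 1/2 + sqrt(5)*I/2}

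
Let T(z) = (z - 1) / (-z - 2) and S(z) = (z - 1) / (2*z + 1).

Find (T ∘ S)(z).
(z + 2)/(5*z + 1)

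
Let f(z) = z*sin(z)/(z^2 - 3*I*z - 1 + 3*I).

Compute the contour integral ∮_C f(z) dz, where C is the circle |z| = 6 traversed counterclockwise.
pi*(-6/13 - 22*I/13)*sin(1 - 3*I) + pi*(-6/13 + 4*I/13)*sin(1)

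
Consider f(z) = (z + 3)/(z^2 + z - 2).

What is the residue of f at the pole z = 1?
Write f(z) = P(z)/Q(z) with P(z) = z + 3 and Q(z) = z^2 + z - 2.
The denominator factors as Q(z) = (z + 2)*(z - 1), so z = 1 is a simple zero of Q and P is analytic there; z = 1 is therefore a simple pole and
  Res(f, z₀) = P(z₀)/Q'(z₀).

Q'(z) = 2*z + 1, so Q'(1) = 3.
P(1) = 4.

Res(f, 1) = (4)/(3) = 4/3

Final answer: 4/3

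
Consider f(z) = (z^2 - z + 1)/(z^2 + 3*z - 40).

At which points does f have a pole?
The singularities of f are the zeros of the denominator. Factoring,
  z^2 + 3*z - 40 = (z + 8)*(z - 5)
so the candidates are z = -8, z = 5.

Check the numerator P(z) = z^2 - z + 1 at each one:
  P(-8) = 73 ≠ 0, so z = -8 is a (simple) pole.
  P(5) = 21 ≠ 0, so z = 5 is a (simple) pole.

Poles of f: {-8, 5}

Final answer: {-8, 5}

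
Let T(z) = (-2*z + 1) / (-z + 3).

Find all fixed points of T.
T(z) = z means -2*z + 1 = z*(-z + 3), i.e.
  -z^2 + 5*z - 1 = 0.
Discriminant: (5)^2 - 4*(-1)*(-1) = 21, so the roots are real.
  z = (-5 ± sqrt(21))/(2*(-1))
Fixed points: {5/2 - sqrt(21)/2, sqrt(21)/2 + 5/2}

Final answer: {5/2 - sqrt(21)/2, sqrt(21)/2 + 5/2}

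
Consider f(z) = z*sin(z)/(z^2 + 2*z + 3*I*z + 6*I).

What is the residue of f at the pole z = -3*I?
Write f(z) = P(z)/Q(z) with P(z) = z*sin(z) and Q(z) = z^2 + 2*z + 3*I*z + 6*I.
The denominator factors as Q(z) = (z + 2)*(z + 3*I), so z = -3*I is a simple zero of Q and P is analytic there; z = -3*I is therefore a simple pole and
  Res(f, z₀) = P(z₀)/Q'(z₀).

Q'(z) = 2*z + 2 + 3*I, so Q'(-3*I) = 2 - 3*I.
P(-3*I) = -3*sinh(3).

Res(f, -3*I) = (-3*sinh(3))/(2 - 3*I) = (-6/13 - 9*I/13)*sinh(3)

Final answer: (-6/13 - 9*I/13)*sinh(3)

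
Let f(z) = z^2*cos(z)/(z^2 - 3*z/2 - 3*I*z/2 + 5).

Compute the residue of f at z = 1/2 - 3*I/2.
Write f(z) = P(z)/Q(z) with P(z) = z^2*cos(z) and Q(z) = z^2 - 3*z/2 - 3*I*z/2 + 5.
The denominator factors as Q(z) = (z - 1 - 3*I)*(z - 1/2 + 3*I/2), so z = 1/2 - 3*I/2 is a simple zero of Q and P is analytic there; z = 1/2 - 3*I/2 is therefore a simple pole and
  Res(f, z₀) = P(z₀)/Q'(z₀).

Q'(z) = 2*z - 3/2 - 3*I/2, so Q'(1/2 - 3*I/2) = -1/2 - 9*I/2.
P(1/2 - 3*I/2) = (-2 - 3*I/2)*cos(1/2 - 3*I/2).

Res(f, 1/2 - 3*I/2) = ((-2 - 3*I/2)*cos(1/2 - 3*I/2))/(-1/2 - 9*I/2) = (31/82 - 33*I/82)*cos(1/2 - 3*I/2)

Final answer: (31/82 - 33*I/82)*cos(1/2 - 3*I/2)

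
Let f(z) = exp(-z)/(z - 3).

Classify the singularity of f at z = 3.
Write f(z) = g(z)/(z - 3) with g(z) = exp(-z).
g is entire and g(3) = exp(-3) ≠ 0, so no factor of (z - 3) cancels: the Laurent expansion of f about z = 3 starts at the power -1, i.e. lim_{z→z₀} (z - z₀) f(z) = exp(-3) is finite and nonzero.
So z = 3 is a pole of order 1.

Final answer: pole of order 1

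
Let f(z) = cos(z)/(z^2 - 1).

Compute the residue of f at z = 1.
Write f(z) = P(z)/Q(z) with P(z) = cos(z) and Q(z) = z^2 - 1.
The denominator factors as Q(z) = (z - 1)*(z + 1), so z = 1 is a simple zero of Q and P is analytic there; z = 1 is therefore a simple pole and
  Res(f, z₀) = P(z₀)/Q'(z₀).

Q'(z) = 2*z, so Q'(1) = 2.
P(1) = cos(1).

Res(f, 1) = (cos(1))/(2) = cos(1)/2

Final answer: cos(1)/2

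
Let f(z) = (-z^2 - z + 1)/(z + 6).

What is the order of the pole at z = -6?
Factor the denominator:
  z + 6 = (z + 6)

The numerator P(z) = -z^2 - z + 1 has P(-6) = -29 ≠ 0, so no factor of (z + 6) cancels.
Near z = -6 we can therefore write f(z) = g(z)/(z + 6) with g analytic at -6 and g(-6) ≠ 0 (g is just the numerator).

Hence z = -6 is a pole of order 1.

Final answer: 1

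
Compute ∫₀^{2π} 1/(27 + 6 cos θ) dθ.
Let J = ∫₀^{2π} dθ/(27 + 6 cos θ).
Put z = e^{iθ}: then cos θ = (z + 1/z)/2, dθ = dz/(iz), and z runs once counterclockwise around |z| = 1:
  J = ∮_{|z|=1} 1/(27 + 6*(z + 1/z)/2) · dz/(iz) = (2/i) ∮_{|z|=1} dz/(6*z^2 + 54*z + 6).
The roots of 6*z^2 + 54*z + 6 are z = (-27 ± sqrt(27^2 - 6^2))/6, with sqrt(693) = 3*sqrt(77); their product is 1, so only z₊ = -9/2 + sqrt(77)/2 lies inside the unit circle (z₋ = -9/2 - sqrt(77)/2 lies outside).
z₊ is a simple zero of q(z) = 6*z^2 + 54*z + 6, so Res(1/q, z₊) = 1/q'(z₊) with q'(z) = 12*z + 54; and q'(z₊) = 6*(z₊ - z₋) = 6*sqrt(77).
Therefore J = (2/i) · 2πi · 1/(6*sqrt(77)) = 2*pi/(3*sqrt(77)) = 2*sqrt(77)*pi/231

Final answer: 2*sqrt(77)*pi/231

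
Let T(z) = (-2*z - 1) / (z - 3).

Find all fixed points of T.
T(z) = z means -2*z - 1 = z*(z - 3), i.e.
  z^2 - z + 1 = 0.
Discriminant: (-1)^2 - 4*(1)*(1) = -3, so the roots are complex conjugates.
  z = (1 ± I*sqrt(3))/(2*(1))
Fixed points: {1/2 - sqrt(3)*I/2, 1/2 + sqrt(3)*I/2}

Final answer: {1/2 - sqrt(3)*I/2, 1/2 + sqrt(3)*I/2}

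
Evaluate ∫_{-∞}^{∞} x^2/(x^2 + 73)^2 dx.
sqrt(73)*pi/146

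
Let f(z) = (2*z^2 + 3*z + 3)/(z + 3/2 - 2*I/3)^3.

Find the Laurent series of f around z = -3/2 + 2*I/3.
Put w = z - (-3/2 + 2*I/3), i.e. z = w - 3/2 + 2*I/3. The denominator is w^3, so it suffices to rewrite the numerator in powers of w.

P(z) = 2*z^2 + 3*z + 3
P(w - 3/2 + 2*I/3) = 19/9 - 2*I + (-3 + 8*I/3)*w + 2*w^2

Dividing each term by w^3:
  f = (19/9 - 2*I)/w^3 + (-3 + 8*I/3)/w^2 + 2/w

Substituting back w = z + 3/2 - 2*I/3:
  f(z) = (19/9 - 2*I)/(z + 3/2 - 2*I/3)^3 + (-3 + 8*I/3)/(z + 3/2 - 2*I/3)^2 + 2/(z + 3/2 - 2*I/3)

The series is finite because the numerator is a polynomial; the negative powers form the principal part, and the coefficient of 1/(z + 3/2 - 2*I/3) gives Res(f, -3/2 + 2*I/3) = 2.

Final answer: (19/9 - 2*I)/(z + 3/2 - 2*I/3)^3 + (-3 + 8*I/3)/(z + 3/2 - 2*I/3)^2 + 2/(z + 3/2 - 2*I/3)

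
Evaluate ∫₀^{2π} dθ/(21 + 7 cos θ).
Let J = ∫₀^{2π} dθ/(21 + 7 cos θ).
Put z = e^{iθ}: then cos θ = (z + 1/z)/2, dθ = dz/(iz), and z runs once counterclockwise around |z| = 1:
  J = ∮_{|z|=1} 1/(21 + 7*(z + 1/z)/2) · dz/(iz) = (2/i) ∮_{|z|=1} dz/(7*z^2 + 42*z + 7).
The roots of 7*z^2 + 42*z + 7 are z = (-21 ± sqrt(21^2 - 7^2))/7, with sqrt(392) = 14*sqrt(2); their product is 1, so only z₊ = -3 + 2*sqrt(2) lies inside the unit circle (z₋ = -3 - 2*sqrt(2) lies outside).
z₊ is a simple zero of q(z) = 7*z^2 + 42*z + 7, so Res(1/q, z₊) = 1/q'(z₊) with q'(z) = 14*z + 42; and q'(z₊) = 7*(z₊ - z₋) = 28*sqrt(2).
Therefore J = (2/i) · 2πi · 1/(28*sqrt(2)) = 2*pi/(14*sqrt(2)) = sqrt(2)*pi/14

Final answer: sqrt(2)*pi/14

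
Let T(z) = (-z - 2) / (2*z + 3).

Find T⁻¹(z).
Set w = T(z) = (-z - 2) / (2*z + 3) and solve for z:
  w*(2*z + 3) = -z - 2
  3*w + z*(2*w + 1) + 2 = 0
  z*(2*w + 1) = -3*w - 2
  z = (3*w + 2)/(-2*w - 1)
Renaming the variable, T⁻¹(z) = (3*z + 2)/(-2*z - 1) = (-3*z - 2)/(2*z + 1).
(Check: ad - bc = 1 ≠ 0, so T is invertible.)

Final answer: (-3*z - 2)/(2*z + 1)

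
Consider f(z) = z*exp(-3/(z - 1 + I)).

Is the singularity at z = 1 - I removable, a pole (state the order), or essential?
Let u = z - 1 + I. Then
  e^(-3/u) = Σ_{k≥0} (-3)^k/(k!·u^k) = 1 - 3/u + 9/(2*u^2) - 9/(2*u^3) + ...
which has infinitely many negative powers of u, so exp(-3/(z - 1 + I)) has an essential singularity at z = 1 - I.
The extra factor z is a nonzero polynomial; if the product had at most a pole at z = 1 - I, dividing by that polynomial would leave exp(-3/(z - 1 + I)) with at most a pole too — contradiction. (Equivalently, the product's Laurent series still has infinitely many negative powers.)
So the singularity is essential.

Final answer: essential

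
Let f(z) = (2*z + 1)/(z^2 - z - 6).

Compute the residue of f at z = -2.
Write f(z) = P(z)/Q(z) with P(z) = 2*z + 1 and Q(z) = z^2 - z - 6.
The denominator factors as Q(z) = (z - 3)*(z + 2), so z = -2 is a simple zero of Q and P is analytic there; z = -2 is therefore a simple pole and
  Res(f, z₀) = P(z₀)/Q'(z₀).

Q'(z) = 2*z - 1, so Q'(-2) = -5.
P(-2) = -3.

Res(f, -2) = (-3)/(-5) = 3/5

Final answer: 3/5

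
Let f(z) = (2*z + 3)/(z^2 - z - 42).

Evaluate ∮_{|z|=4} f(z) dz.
0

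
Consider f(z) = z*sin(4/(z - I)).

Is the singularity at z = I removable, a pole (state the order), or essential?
Let u = z - I. Then
  sin(4/u) = Σ_{k≥0} (-1)^k (4)^(2k+1)/((2k+1)!·u^(2k+1)) = 4/u - 32/(3*u^3) + 128/(15*u^5) + ...
which has infinitely many negative powers of u, so sin(4/(z - I)) has an essential singularity at z = I.
The extra factor z is a nonzero polynomial; if the product had at most a pole at z = I, dividing by that polynomial would leave sin(4/(z - I)) with at most a pole too — contradiction. (Equivalently, the product's Laurent series still has infinitely many negative powers.)
So the singularity is essential.

Final answer: essential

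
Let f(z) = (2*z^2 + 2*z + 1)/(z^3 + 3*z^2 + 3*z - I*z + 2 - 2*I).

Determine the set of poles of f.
{-2, -1 - I, I}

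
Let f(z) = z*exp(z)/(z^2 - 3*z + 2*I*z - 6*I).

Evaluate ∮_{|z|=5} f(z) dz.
By the residue theorem, ∮_C f(z) dz = 2πi · (sum of the residues of f at the poles inside |z| = 5).

The denominator factors as (z + 2*I)*(z - 3), so the singularities of f are simple poles at z = -2*I, z = 3.
  |-2*I|² = 4 < 25 = 5², so this pole is inside the contour.
  |3|² = 9 < 25 = 5², so this pole is inside the contour.

With P(z) = z*exp(z) and Q(z) = z^2 - 3*z + 2*I*z - 6*I, each pole is simple, so Res(f, z₀) = P(z₀)/Q'(z₀) with Q'(z) = 2*z - 3 + 2*I.
  Res(f, -2*I) = P(-2*I)/Q'(-2*I) = (-2*I*exp(-2*I))/(-3 - 2*I) = (4/13 + 6*I/13)*exp(-2*I)
  Res(f, 3) = P(3)/Q'(3) = (3*exp(3))/(3 + 2*I) = (9/13 - 6*I/13)*exp(3)

Sum of residues inside C: (9/13 - 6*I/13)*exp(3) + (4/13 + 6*I/13)*exp(-2*I)
∮_C f(z) dz = 2πi · ((9/13 - 6*I/13)*exp(3) + (4/13 + 6*I/13)*exp(-2*I)) = pi*(-12/13 + 8*I/13)*exp(-2*I) + pi*(12/13 + 18*I/13)*exp(3)

Final answer: pi*(-12/13 + 8*I/13)*exp(-2*I) + pi*(12/13 + 18*I/13)*exp(3)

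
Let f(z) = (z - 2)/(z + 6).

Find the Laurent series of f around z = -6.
Put w = z - (-6), i.e. z = w - 6. The denominator is w, so it suffices to rewrite the numerator in powers of w.

P(z) = z - 2
P(w - 6) = -8 + w

Dividing each term by w:
  f = -8/w + 1

Substituting back w = z + 6:
  f(z) = -8/(z + 6) + 1

The series is finite because the numerator is a polynomial; the negative powers form the principal part, and the coefficient of 1/(z + 6) gives Res(f, -6) = -8.

Final answer: -8/(z + 6) + 1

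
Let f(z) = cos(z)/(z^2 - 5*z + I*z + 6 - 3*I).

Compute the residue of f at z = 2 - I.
Write f(z) = P(z)/Q(z) with P(z) = cos(z) and Q(z) = z^2 - 5*z + I*z + 6 - 3*I.
The denominator factors as Q(z) = (z - 2 + I)*(z - 3), so z = 2 - I is a simple zero of Q and P is analytic there; z = 2 - I is therefore a simple pole and
  Res(f, z₀) = P(z₀)/Q'(z₀).

Q'(z) = 2*z - 5 + I, so Q'(2 - I) = -1 - I.
P(2 - I) = cos(2 - I).

Res(f, 2 - I) = (cos(2 - I))/(-1 - I) = (-1/2 + I/2)*cos(2 - I)

Final answer: (-1/2 + I/2)*cos(2 - I)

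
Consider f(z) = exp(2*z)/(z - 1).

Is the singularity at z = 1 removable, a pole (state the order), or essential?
Write f(z) = g(z)/(z - 1) with g(z) = exp(2*z).
g is entire and g(1) = exp(2) ≠ 0, so no factor of (z - 1) cancels: the Laurent expansion of f about z = 1 starts at the power -1, i.e. lim_{z→z₀} (z - z₀) f(z) = exp(2) is finite and nonzero.
So z = 1 is a pole of order 1.

Final answer: pole of order 1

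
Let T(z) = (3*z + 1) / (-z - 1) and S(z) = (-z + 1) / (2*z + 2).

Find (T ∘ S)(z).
(T ∘ S)(z) = T(S(z)) = ((3)*S(z) + (1))/((-1)*S(z) + (-1)). Multiply numerator and denominator by 2*z + 2:
  numerator:   (3)*(-z + 1) + (1)*(2*z + 2) = -z + 5
  denominator: (-1)*(-z + 1) + (-1)*(2*z + 2) = -z - 3
(T ∘ S)(z) = (-z + 5)/(-z - 3) = (z - 5)/(z + 3)

Final answer: (z - 5)/(z + 3)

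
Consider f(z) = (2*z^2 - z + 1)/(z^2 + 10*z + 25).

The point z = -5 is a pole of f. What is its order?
2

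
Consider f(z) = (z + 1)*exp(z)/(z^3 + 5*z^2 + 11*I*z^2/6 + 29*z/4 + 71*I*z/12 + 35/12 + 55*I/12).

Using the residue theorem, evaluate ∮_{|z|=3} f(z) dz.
By the residue theorem, ∮_C f(z) dz = 2πi · (sum of the residues of f at the poles inside |z| = 3).

The denominator factors as (z + 3/2 + I/2)*(z + 2 + I)*(z + 3/2 + I/3), so the singularities of f are simple poles at z = -3/2 - I/2, z = -2 - I, z = -3/2 - I/3.
  |-3/2 - I/2|² = 5/2 < 9 = 3², so this pole is inside the contour.
  |-2 - I|² = 5 < 9 = 3², so this pole is inside the contour.
  |-3/2 - I/3|² = 85/36 < 9 = 3², so this pole is inside the contour.

With P(z) = (z + 1)*exp(z) and Q(z) = z^3 + 5*z^2 + 11*I*z^2/6 + 29*z/4 + 71*I*z/12 + 35/12 + 55*I/12, each pole is simple, so Res(f, z₀) = P(z₀)/Q'(z₀) with Q'(z) = 3*z^2 + 10*z + 11*I*z/3 + 29/4 + 71*I/12.
  Res(f, -3/2 - I/2) = P(-3/2 - I/2)/Q'(-3/2 - I/2) = ((-1/2 - I/2)*exp(-3/2 - I/2))/(1/12 - I/12) = -6*I*exp(-3/2 - I/2)
  Res(f, -2 - I) = P(-2 - I)/Q'(-2 - I) = ((-1 - I)*exp(-2 - I))/(-1/12 + 7*I/12) = (-36/25 + 48*I/25)*exp(-2 - I)
  Res(f, -3/2 - I/3) = P(-3/2 - I/3)/Q'(-3/2 - I/3) = ((-1/2 - I/3)*exp(-3/2 - I/3))/(-1/9 + I/12) = (36/25 + 102*I/25)*exp(-3/2 - I/3)

Sum of residues inside C: -6*I*exp(-3/2 - I/2) + (-36/25 + 48*I/25)*exp(-2 - I) + (36/25 + 102*I/25)*exp(-3/2 - I/3)
∮_C f(z) dz = 2πi · (-6*I*exp(-3/2 - I/2) + (-36/25 + 48*I/25)*exp(-2 - I) + (36/25 + 102*I/25)*exp(-3/2 - I/3)) = 12*pi*exp(-3/2 - I/2) + pi*(-96/25 - 72*I/25)*exp(-2 - I) + pi*(-204/25 + 72*I/25)*exp(-3/2 - I/3)

Final answer: 12*pi*exp(-3/2 - I/2) + pi*(-96/25 - 72*I/25)*exp(-2 - I) + pi*(-204/25 + 72*I/25)*exp(-3/2 - I/3)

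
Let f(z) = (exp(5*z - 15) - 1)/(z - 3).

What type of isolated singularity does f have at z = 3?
removable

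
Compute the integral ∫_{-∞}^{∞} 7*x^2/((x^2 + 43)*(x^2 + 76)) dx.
Let f(z) = 7*z^2/((z^2 + 43)*(z^2 + 76)). The denominator has no real zeros and deg Q - deg P = 2 ≥ 2, so the integral of f over the upper semicircle |z| = R tends to 0 as R → ∞. Closing the contour in the upper half-plane,
  ∫_{-∞}^{∞} f(x) dx = 2πi · Σ Res(f, z_k)  over the poles with Im z_k > 0.

Zeros of the denominator: z^2 + 76 = 0 gives z = ±2*sqrt(19)*I; z^2 + 43 = 0 gives z = ±sqrt(43)*I.
Upper half-plane: z = 2*sqrt(19)*I, z = sqrt(43)*I (simple).

Each pole is a simple zero of Q(z) = z^4 + 119*z^2 + 3268, so Res(f, z₀) = P(z₀)/Q'(z₀) with P(z) = 7*z^2, Q'(z) = 4*z^3 + 238*z:
  Res(f, 2*sqrt(19)*I) = (-532)/(-132*sqrt(19)*I) = -7*sqrt(19)*I/33
  Res(f, sqrt(43)*I) = (-301)/(66*sqrt(43)*I) = 7*sqrt(43)*I/66

Sum of residues: 7*I*(-2*sqrt(19) + sqrt(43))/66
∫_{-∞}^{∞} f(x) dx = 2πi · (7*I*(-2*sqrt(19) + sqrt(43))/66) = 7*pi*(-sqrt(43) + 2*sqrt(19))/33

Final answer: 7*pi*(-sqrt(43) + 2*sqrt(19))/33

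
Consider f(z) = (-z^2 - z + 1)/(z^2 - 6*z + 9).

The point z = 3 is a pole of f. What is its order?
Factor the denominator:
  z^2 - 6*z + 9 = (z - 3)^2

The numerator P(z) = -z^2 - z + 1 has P(3) = -11 ≠ 0, so no factor of (z - 3) cancels.
Near z = 3 we can therefore write f(z) = g(z)/(z - 3)^2 with g analytic at 3 and g(3) ≠ 0 (g is just the numerator).

Hence z = 3 is a pole of order 2.

Final answer: 2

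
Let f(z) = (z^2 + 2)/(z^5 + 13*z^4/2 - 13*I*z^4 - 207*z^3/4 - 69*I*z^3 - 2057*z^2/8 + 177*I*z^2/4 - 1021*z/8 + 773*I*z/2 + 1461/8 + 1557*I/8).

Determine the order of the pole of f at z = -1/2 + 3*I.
3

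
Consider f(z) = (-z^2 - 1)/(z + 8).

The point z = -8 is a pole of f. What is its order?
Factor the denominator:
  z + 8 = (z + 8)

The numerator P(z) = -z^2 - 1 has P(-8) = -65 ≠ 0, so no factor of (z + 8) cancels.
Near z = -8 we can therefore write f(z) = g(z)/(z + 8) with g analytic at -8 and g(-8) ≠ 0 (g is just the numerator).

Hence z = -8 is a pole of order 1.

Final answer: 1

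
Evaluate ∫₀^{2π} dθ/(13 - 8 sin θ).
Call the integral J. The integrand is 2π-periodic and we integrate over a full period, so shifting θ does not change the value (θ → θ + π/2 turns sin θ into cos θ; θ → θ + π flips the sign of the trig term). Hence
  J = ∫₀^{2π} dθ/(13 + 8 cos θ).
Put z = e^{iθ}: then cos θ = (z + 1/z)/2, dθ = dz/(iz), and z runs once counterclockwise around |z| = 1:
  J = ∮_{|z|=1} 1/(13 + 8*(z + 1/z)/2) · dz/(iz) = (2/i) ∮_{|z|=1} dz/(8*z^2 + 26*z + 8).
The roots of 8*z^2 + 26*z + 8 are z = (-13 ± sqrt(13^2 - 8^2))/8, with sqrt(105) = sqrt(105); their product is 1, so only z₊ = -13/8 + sqrt(105)/8 lies inside the unit circle (z₋ = -13/8 - sqrt(105)/8 lies outside).
z₊ is a simple zero of q(z) = 8*z^2 + 26*z + 8, so Res(1/q, z₊) = 1/q'(z₊) with q'(z) = 16*z + 26; and q'(z₊) = 8*(z₊ - z₋) = 2*sqrt(105).
Therefore J = (2/i) · 2πi · 1/(2*sqrt(105)) = 2*pi/(sqrt(105)) = 2*sqrt(105)*pi/105

Final answer: 2*sqrt(105)*pi/105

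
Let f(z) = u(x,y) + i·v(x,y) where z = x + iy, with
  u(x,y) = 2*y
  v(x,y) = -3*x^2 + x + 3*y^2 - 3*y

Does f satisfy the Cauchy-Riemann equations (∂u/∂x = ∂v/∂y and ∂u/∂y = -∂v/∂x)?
∂u/∂x = 0
∂v/∂y = 6*y - 3
∂u/∂y = 2
∂v/∂x = 1 - 6*x
∂u/∂x ≠ ∂v/∂y and ∂u/∂y ≠ -∂v/∂x; the Cauchy-Riemann equations are not satisfied, so f is not analytic.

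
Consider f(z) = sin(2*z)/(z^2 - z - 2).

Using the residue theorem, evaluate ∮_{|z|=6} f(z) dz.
2*I*pi*sin(4)/3 + 2*I*pi*sin(2)/3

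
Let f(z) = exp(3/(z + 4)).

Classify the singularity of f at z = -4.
essential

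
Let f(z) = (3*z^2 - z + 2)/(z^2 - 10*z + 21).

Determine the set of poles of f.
{3, 7}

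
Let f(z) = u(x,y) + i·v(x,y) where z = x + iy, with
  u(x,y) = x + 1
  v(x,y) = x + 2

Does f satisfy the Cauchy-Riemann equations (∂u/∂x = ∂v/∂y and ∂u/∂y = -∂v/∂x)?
∂u/∂x = 1
∂v/∂y = 0
∂u/∂y = 0
∂v/∂x = 1
∂u/∂x ≠ ∂v/∂y and ∂u/∂y ≠ -∂v/∂x; the Cauchy-Riemann equations are not satisfied, so f is not analytic.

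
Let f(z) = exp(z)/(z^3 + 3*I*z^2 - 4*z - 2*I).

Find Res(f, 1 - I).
Write f(z) = P(z)/Q(z) with P(z) = exp(z) and Q(z) = z^3 + 3*I*z^2 - 4*z - 2*I.
The denominator factors as Q(z) = (z + I)*(z - 1 + I)*(z + 1 + I), so z = 1 - I is a simple zero of Q and P is analytic there; z = 1 - I is therefore a simple pole and
  Res(f, z₀) = P(z₀)/Q'(z₀).

Q'(z) = 3*z^2 + 6*I*z - 4, so Q'(1 - I) = 2.
P(1 - I) = exp(1 - I).

Res(f, 1 - I) = (exp(1 - I))/(2) = exp(1 - I)/2

Final answer: exp(1 - I)/2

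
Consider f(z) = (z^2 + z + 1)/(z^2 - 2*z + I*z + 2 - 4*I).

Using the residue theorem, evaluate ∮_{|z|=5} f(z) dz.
pi*(2 + 6*I)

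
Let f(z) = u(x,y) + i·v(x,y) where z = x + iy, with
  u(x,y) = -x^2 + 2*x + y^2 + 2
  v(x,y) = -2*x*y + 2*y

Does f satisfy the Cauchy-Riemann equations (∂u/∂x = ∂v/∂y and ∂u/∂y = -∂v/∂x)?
∂u/∂x = 2 - 2*x
∂v/∂y = 2 - 2*x
∂u/∂y = 2*y
∂v/∂x = -2*y
∂u/∂x = ∂v/∂y and ∂u/∂y = -∂v/∂x hold identically; f is analytic.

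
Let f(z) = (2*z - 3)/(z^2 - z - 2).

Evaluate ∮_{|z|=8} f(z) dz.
By the residue theorem, ∮_C f(z) dz = 2πi · (sum of the residues of f at the poles inside |z| = 8).

The denominator factors as (z + 1)*(z - 2), so the singularities of f are simple poles at z = -1, z = 2.
  |-1|² = 1 < 64 = 8², so this pole is inside the contour.
  |2|² = 4 < 64 = 8², so this pole is inside the contour.

With P(z) = 2*z - 3 and Q(z) = z^2 - z - 2, each pole is simple, so Res(f, z₀) = P(z₀)/Q'(z₀) with Q'(z) = 2*z - 1.
  Res(f, -1) = P(-1)/Q'(-1) = (-5)/(-3) = 5/3
  Res(f, 2) = P(2)/Q'(2) = (1)/(3) = 1/3

Sum of residues inside C: 2
∮_C f(z) dz = 2πi · (2) = 4*I*pi

Final answer: 4*I*pi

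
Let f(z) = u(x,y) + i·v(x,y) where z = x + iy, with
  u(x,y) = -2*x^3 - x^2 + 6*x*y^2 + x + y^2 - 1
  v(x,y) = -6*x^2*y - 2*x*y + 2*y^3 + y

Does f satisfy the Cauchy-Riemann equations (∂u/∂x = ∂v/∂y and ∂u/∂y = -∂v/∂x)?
∂u/∂x = -6*x^2 - 2*x + 6*y^2 + 1
∂v/∂y = -6*x^2 - 2*x + 6*y^2 + 1
∂u/∂y = 12*x*y + 2*y
∂v/∂x = -12*x*y - 2*y
∂u/∂x = ∂v/∂y and ∂u/∂y = -∂v/∂x hold identically; f is analytic.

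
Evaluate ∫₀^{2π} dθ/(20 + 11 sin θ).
2*sqrt(31)*pi/93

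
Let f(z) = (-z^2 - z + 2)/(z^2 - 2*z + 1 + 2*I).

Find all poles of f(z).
The singularities of f are the zeros of the denominator. Factoring,
  z^2 - 2*z + 1 + 2*I = (z - 2 + I)*(z - I)
so the candidates are z = 2 - I, z = I.

Check the numerator P(z) = -z^2 - z + 2 at each one:
  P(2 - I) = -3 + 5*I ≠ 0, so z = 2 - I is a (simple) pole.
  P(I) = 3 - I ≠ 0, so z = I is a (simple) pole.

Poles of f: {I, 2 - I}

Final answer: {I, 2 - I}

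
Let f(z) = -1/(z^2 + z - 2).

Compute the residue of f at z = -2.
Write f(z) = P(z)/Q(z) with P(z) = -1 and Q(z) = z^2 + z - 2.
The denominator factors as Q(z) = (z + 2)*(z - 1), so z = -2 is a simple zero of Q and P is analytic there; z = -2 is therefore a simple pole and
  Res(f, z₀) = P(z₀)/Q'(z₀).

Q'(z) = 2*z + 1, so Q'(-2) = -3.
P(-2) = -1.

Res(f, -2) = (-1)/(-3) = 1/3

Final answer: 1/3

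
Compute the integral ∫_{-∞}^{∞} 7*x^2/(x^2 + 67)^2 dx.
Let f(z) = 7*z^2/(z^2 + 67)^2. The denominator has no real zeros and deg Q - deg P = 2 ≥ 2, so the integral of f over the upper semicircle |z| = R tends to 0 as R → ∞. Closing the contour in the upper half-plane,
  ∫_{-∞}^{∞} f(x) dx = 2πi · Σ Res(f, z_k)  over the poles with Im z_k > 0.

Zeros of the denominator: z^2 + 67 = 0 gives z = ±sqrt(67)*I.
Upper half-plane: z = sqrt(67)*I (a pole of order 2).

Write f(z) = g(z)/(z - sqrt(67)*I)^2 with g(z) = 7*z^2/(z + sqrt(67)*I)^2. For a double pole, Res(f, z₀) = g'(z₀):
  g'(z) = 14*sqrt(67)*I*z/(z + sqrt(67)*I)^3
  Res(f, sqrt(67)*I) = g'(sqrt(67)*I) = -7*sqrt(67)*I/268

∫_{-∞}^{∞} f(x) dx = 2πi · (-7*sqrt(67)*I/268) = 7*sqrt(67)*pi/134

Final answer: 7*sqrt(67)*pi/134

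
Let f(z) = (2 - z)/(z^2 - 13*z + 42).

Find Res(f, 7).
Write f(z) = P(z)/Q(z) with P(z) = 2 - z and Q(z) = z^2 - 13*z + 42.
The denominator factors as Q(z) = (z - 7)*(z - 6), so z = 7 is a simple zero of Q and P is analytic there; z = 7 is therefore a simple pole and
  Res(f, z₀) = P(z₀)/Q'(z₀).

Q'(z) = 2*z - 13, so Q'(7) = 1.
P(7) = -5.

Res(f, 7) = (-5)/(1) = -5

Final answer: -5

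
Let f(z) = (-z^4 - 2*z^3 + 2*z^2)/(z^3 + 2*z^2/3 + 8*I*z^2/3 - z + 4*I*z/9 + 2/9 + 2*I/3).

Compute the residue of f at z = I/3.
145/1908 - I/477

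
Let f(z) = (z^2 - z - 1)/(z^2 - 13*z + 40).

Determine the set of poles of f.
The singularities of f are the zeros of the denominator. Factoring,
  z^2 - 13*z + 40 = (z - 8)*(z - 5)
so the candidates are z = 8, z = 5.

Check the numerator P(z) = z^2 - z - 1 at each one:
  P(8) = 55 ≠ 0, so z = 8 is a (simple) pole.
  P(5) = 19 ≠ 0, so z = 5 is a (simple) pole.

Poles of f: {5, 8}

Final answer: {5, 8}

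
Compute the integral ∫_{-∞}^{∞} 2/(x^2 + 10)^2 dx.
Let f(z) = 2/(z^2 + 10)^2. The denominator has no real zeros and deg Q - deg P = 4 ≥ 2, so the integral of f over the upper semicircle |z| = R tends to 0 as R → ∞. Closing the contour in the upper half-plane,
  ∫_{-∞}^{∞} f(x) dx = 2πi · Σ Res(f, z_k)  over the poles with Im z_k > 0.

Zeros of the denominator: z^2 + 10 = 0 gives z = ±sqrt(10)*I.
Upper half-plane: z = sqrt(10)*I (a pole of order 2).

Write f(z) = g(z)/(z - sqrt(10)*I)^2 with g(z) = 2/(z + sqrt(10)*I)^2. For a double pole, Res(f, z₀) = g'(z₀):
  g'(z) = -4/(z + sqrt(10)*I)^3
  Res(f, sqrt(10)*I) = g'(sqrt(10)*I) = -sqrt(10)*I/200

∫_{-∞}^{∞} f(x) dx = 2πi · (-sqrt(10)*I/200) = sqrt(10)*pi/100

Final answer: sqrt(10)*pi/100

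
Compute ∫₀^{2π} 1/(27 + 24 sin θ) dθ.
Call the integral J. The integrand is 2π-periodic and we integrate over a full period, so shifting θ does not change the value (θ → θ + π/2 turns sin θ into cos θ). Hence
  J = ∫₀^{2π} dθ/(27 + 24 cos θ).
Put z = e^{iθ}: then cos θ = (z + 1/z)/2, dθ = dz/(iz), and z runs once counterclockwise around |z| = 1:
  J = ∮_{|z|=1} 1/(27 + 24*(z + 1/z)/2) · dz/(iz) = (2/i) ∮_{|z|=1} dz/(24*z^2 + 54*z + 24).
The roots of 24*z^2 + 54*z + 24 are z = (-27 ± sqrt(27^2 - 24^2))/24, with sqrt(153) = 3*sqrt(17); their product is 1, so only z₊ = -9/8 + sqrt(17)/8 lies inside the unit circle (z₋ = -9/8 - sqrt(17)/8 lies outside).
z₊ is a simple zero of q(z) = 24*z^2 + 54*z + 24, so Res(1/q, z₊) = 1/q'(z₊) with q'(z) = 48*z + 54; and q'(z₊) = 24*(z₊ - z₋) = 6*sqrt(17).
Therefore J = (2/i) · 2πi · 1/(6*sqrt(17)) = 2*pi/(3*sqrt(17)) = 2*sqrt(17)*pi/51

Final answer: 2*sqrt(17)*pi/51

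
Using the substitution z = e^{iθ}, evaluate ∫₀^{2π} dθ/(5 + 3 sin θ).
pi/2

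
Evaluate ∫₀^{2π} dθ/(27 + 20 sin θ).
Call the integral J. The integrand is 2π-periodic and we integrate over a full period, so shifting θ does not change the value (θ → θ + π/2 turns sin θ into cos θ). Hence
  J = ∫₀^{2π} dθ/(27 + 20 cos θ).
Put z = e^{iθ}: then cos θ = (z + 1/z)/2, dθ = dz/(iz), and z runs once counterclockwise around |z| = 1:
  J = ∮_{|z|=1} 1/(27 + 20*(z + 1/z)/2) · dz/(iz) = (2/i) ∮_{|z|=1} dz/(20*z^2 + 54*z + 20).
The roots of 20*z^2 + 54*z + 20 are z = (-27 ± sqrt(27^2 - 20^2))/20, with sqrt(329) = sqrt(329); their product is 1, so only z₊ = -27/20 + sqrt(329)/20 lies inside the unit circle (z₋ = -27/20 - sqrt(329)/20 lies outside).
z₊ is a simple zero of q(z) = 20*z^2 + 54*z + 20, so Res(1/q, z₊) = 1/q'(z₊) with q'(z) = 40*z + 54; and q'(z₊) = 20*(z₊ - z₋) = 2*sqrt(329).
Therefore J = (2/i) · 2πi · 1/(2*sqrt(329)) = 2*pi/(sqrt(329)) = 2*sqrt(329)*pi/329

Final answer: 2*sqrt(329)*pi/329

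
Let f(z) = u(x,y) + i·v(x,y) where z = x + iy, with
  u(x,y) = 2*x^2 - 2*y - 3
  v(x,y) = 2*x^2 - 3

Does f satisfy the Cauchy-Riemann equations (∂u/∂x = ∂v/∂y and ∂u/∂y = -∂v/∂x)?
∂u/∂x = 4*x
∂v/∂y = 0
∂u/∂y = -2
∂v/∂x = 4*x
∂u/∂x ≠ ∂v/∂y and ∂u/∂y ≠ -∂v/∂x; the Cauchy-Riemann equations are not satisfied, so f is not analytic.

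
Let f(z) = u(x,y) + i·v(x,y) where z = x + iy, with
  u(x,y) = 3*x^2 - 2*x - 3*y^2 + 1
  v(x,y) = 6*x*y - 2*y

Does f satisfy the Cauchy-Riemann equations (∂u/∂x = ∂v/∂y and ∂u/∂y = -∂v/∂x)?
∂u/∂x = 6*x - 2
∂v/∂y = 6*x - 2
∂u/∂y = -6*y
∂v/∂x = 6*y
∂u/∂x = ∂v/∂y and ∂u/∂y = -∂v/∂x hold identically; f is analytic.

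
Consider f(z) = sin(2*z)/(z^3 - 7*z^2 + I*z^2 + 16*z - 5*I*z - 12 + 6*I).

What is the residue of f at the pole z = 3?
Write f(z) = P(z)/Q(z) with P(z) = sin(2*z) and Q(z) = z^3 - 7*z^2 + I*z^2 + 16*z - 5*I*z - 12 + 6*I.
The denominator factors as Q(z) = (z - 3)*(z - 2 + I)*(z - 2), so z = 3 is a simple zero of Q and P is analytic there; z = 3 is therefore a simple pole and
  Res(f, z₀) = P(z₀)/Q'(z₀).

Q'(z) = 3*z^2 - 14*z + 2*I*z + 16 - 5*I, so Q'(3) = 1 + I.
P(3) = sin(6).

Res(f, 3) = (sin(6))/(1 + I) = (1/2 - I/2)*sin(6)

Final answer: (1/2 - I/2)*sin(6)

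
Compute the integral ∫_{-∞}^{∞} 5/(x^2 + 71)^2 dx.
Let f(z) = 5/(z^2 + 71)^2. The denominator has no real zeros and deg Q - deg P = 4 ≥ 2, so the integral of f over the upper semicircle |z| = R tends to 0 as R → ∞. Closing the contour in the upper half-plane,
  ∫_{-∞}^{∞} f(x) dx = 2πi · Σ Res(f, z_k)  over the poles with Im z_k > 0.

Zeros of the denominator: z^2 + 71 = 0 gives z = ±sqrt(71)*I.
Upper half-plane: z = sqrt(71)*I (a pole of order 2).

Write f(z) = g(z)/(z - sqrt(71)*I)^2 with g(z) = 5/(z + sqrt(71)*I)^2. For a double pole, Res(f, z₀) = g'(z₀):
  g'(z) = -10/(z + sqrt(71)*I)^3
  Res(f, sqrt(71)*I) = g'(sqrt(71)*I) = -5*sqrt(71)*I/20164

∫_{-∞}^{∞} f(x) dx = 2πi · (-5*sqrt(71)*I/20164) = 5*sqrt(71)*pi/10082

Final answer: 5*sqrt(71)*pi/10082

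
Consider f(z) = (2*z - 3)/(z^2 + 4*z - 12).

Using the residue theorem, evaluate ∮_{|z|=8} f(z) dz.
4*I*pi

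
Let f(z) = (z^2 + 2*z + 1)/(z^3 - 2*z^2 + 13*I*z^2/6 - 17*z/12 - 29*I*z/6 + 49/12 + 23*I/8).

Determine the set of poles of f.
{-1 - 3*I/2, 3/2 - I, 3/2 + I/3}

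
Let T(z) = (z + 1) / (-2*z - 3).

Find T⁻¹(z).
Set w = T(z) = (z + 1) / (-2*z - 3) and solve for z:
  w*(-2*z - 3) = z + 1
  -3*w + z*(-2*w - 1) - 1 = 0
  z*(-2*w - 1) = 3*w + 1
  z = (-3*w - 1)/(2*w + 1)
Renaming the variable, T⁻¹(z) = (-3*z - 1)/(2*z + 1).
(Check: ad - bc = -1 ≠ 0, so T is invertible.)

Final answer: (-3*z - 1)/(2*z + 1)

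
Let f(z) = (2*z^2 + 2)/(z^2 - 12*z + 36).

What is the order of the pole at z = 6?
2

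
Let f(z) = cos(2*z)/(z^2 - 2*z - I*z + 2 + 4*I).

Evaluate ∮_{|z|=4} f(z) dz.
By the residue theorem, ∮_C f(z) dz = 2πi · (sum of the residues of f at the poles inside |z| = 4).

The denominator factors as (z - 2*I)*(z - 2 + I), so the singularities of f are simple poles at z = 2*I, z = 2 - I.
  |2*I|² = 4 < 16 = 4², so this pole is inside the contour.
  |2 - I|² = 5 < 16 = 4², so this pole is inside the contour.

With P(z) = cos(2*z) and Q(z) = z^2 - 2*z - I*z + 2 + 4*I, each pole is simple, so Res(f, z₀) = P(z₀)/Q'(z₀) with Q'(z) = 2*z - 2 - I.
  Res(f, 2*I) = P(2*I)/Q'(2*I) = (cosh(4))/(-2 + 3*I) = (-2/13 - 3*I/13)*cosh(4)
  Res(f, 2 - I) = P(2 - I)/Q'(2 - I) = (cos(4 - 2*I))/(2 - 3*I) = (2/13 + 3*I/13)*cos(4 - 2*I)

Sum of residues inside C: (-2/13 - 3*I/13)*cosh(4) + (2/13 + 3*I/13)*cos(4 - 2*I)
∮_C f(z) dz = 2πi · ((-2/13 - 3*I/13)*cosh(4) + (2/13 + 3*I/13)*cos(4 - 2*I)) = pi*(6/13 - 4*I/13)*cosh(4) + pi*(-6/13 + 4*I/13)*cos(4 - 2*I)

Final answer: pi*(6/13 - 4*I/13)*cosh(4) + pi*(-6/13 + 4*I/13)*cos(4 - 2*I)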